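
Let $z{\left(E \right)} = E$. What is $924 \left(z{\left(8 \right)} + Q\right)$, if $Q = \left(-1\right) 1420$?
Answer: $-1304688$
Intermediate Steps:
$Q = -1420$
$924 \left(z{\left(8 \right)} + Q\right) = 924 \left(8 - 1420\right) = 924 \left(-1412\right) = -1304688$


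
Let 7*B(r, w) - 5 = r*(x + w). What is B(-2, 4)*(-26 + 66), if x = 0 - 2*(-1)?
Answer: -40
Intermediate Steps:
x = 2 (x = 0 + 2 = 2)
B(r, w) = 5/7 + r*(2 + w)/7 (B(r, w) = 5/7 + (r*(2 + w))/7 = 5/7 + r*(2 + w)/7)
B(-2, 4)*(-26 + 66) = (5/7 + (2/7)*(-2) + (⅐)*(-2)*4)*(-26 + 66) = (5/7 - 4/7 - 8/7)*40 = -1*40 = -40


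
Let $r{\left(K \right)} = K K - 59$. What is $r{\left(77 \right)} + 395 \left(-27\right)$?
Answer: $-4795$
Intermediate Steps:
$r{\left(K \right)} = -59 + K^{2}$ ($r{\left(K \right)} = K^{2} - 59 = -59 + K^{2}$)
$r{\left(77 \right)} + 395 \left(-27\right) = \left(-59 + 77^{2}\right) + 395 \left(-27\right) = \left(-59 + 5929\right) - 10665 = 5870 - 10665 = -4795$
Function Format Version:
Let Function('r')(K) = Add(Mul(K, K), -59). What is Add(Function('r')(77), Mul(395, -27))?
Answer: -4795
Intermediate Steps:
Function('r')(K) = Add(-59, Pow(K, 2)) (Function('r')(K) = Add(Pow(K, 2), -59) = Add(-59, Pow(K, 2)))
Add(Function('r')(77), Mul(395, -27)) = Add(Add(-59, Pow(77, 2)), Mul(395, -27)) = Add(Add(-59, 5929), -10665) = Add(5870, -10665) = -4795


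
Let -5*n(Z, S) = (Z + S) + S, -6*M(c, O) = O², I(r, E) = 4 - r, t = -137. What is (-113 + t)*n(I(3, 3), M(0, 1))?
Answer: 100/3 ≈ 33.333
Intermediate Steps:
M(c, O) = -O²/6
n(Z, S) = -2*S/5 - Z/5 (n(Z, S) = -((Z + S) + S)/5 = -((S + Z) + S)/5 = -(Z + 2*S)/5 = -2*S/5 - Z/5)
(-113 + t)*n(I(3, 3), M(0, 1)) = (-113 - 137)*(-(-1)*1²/15 - (4 - 1*3)/5) = -250*(-(-1)/15 - (4 - 3)/5) = -250*(-⅖*(-⅙) - ⅕*1) = -250*(1/15 - ⅕) = -250*(-2/15) = 100/3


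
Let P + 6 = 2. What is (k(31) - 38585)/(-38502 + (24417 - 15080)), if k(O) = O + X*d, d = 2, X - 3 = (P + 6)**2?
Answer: 7708/5833 ≈ 1.3214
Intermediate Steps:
P = -4 (P = -6 + 2 = -4)
X = 7 (X = 3 + (-4 + 6)**2 = 3 + 2**2 = 3 + 4 = 7)
k(O) = 14 + O (k(O) = O + 7*2 = O + 14 = 14 + O)
(k(31) - 38585)/(-38502 + (24417 - 15080)) = ((14 + 31) - 38585)/(-38502 + (24417 - 15080)) = (45 - 38585)/(-38502 + 9337) = -38540/(-29165) = -38540*(-1/29165) = 7708/5833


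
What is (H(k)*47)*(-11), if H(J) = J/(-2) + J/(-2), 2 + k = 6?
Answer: 2068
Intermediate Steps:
k = 4 (k = -2 + 6 = 4)
H(J) = -J (H(J) = J*(-1/2) + J*(-1/2) = -J/2 - J/2 = -J)
(H(k)*47)*(-11) = (-1*4*47)*(-11) = -4*47*(-11) = -188*(-11) = 2068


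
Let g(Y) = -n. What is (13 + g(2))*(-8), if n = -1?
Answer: -112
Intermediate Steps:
g(Y) = 1 (g(Y) = -1*(-1) = 1)
(13 + g(2))*(-8) = (13 + 1)*(-8) = 14*(-8) = -112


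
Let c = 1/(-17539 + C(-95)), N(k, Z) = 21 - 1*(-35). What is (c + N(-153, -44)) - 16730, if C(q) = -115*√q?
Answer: (-1917510*√95 + 292445287*I)/(-17539*I + 115*√95) ≈ -16674.0 + 2.861e-6*I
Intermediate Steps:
N(k, Z) = 56 (N(k, Z) = 21 + 35 = 56)
c = 1/(-17539 - 115*I*√95) ≈ -5.6784e-5 + 3.6289e-6*I
(c + N(-153, -44)) - 16730 = (I/(-17539*I + 115*√95) + 56) - 16730 = (56 + I/(-17539*I + 115*√95)) - 16730 = -16674 + I/(-17539*I + 115*√95)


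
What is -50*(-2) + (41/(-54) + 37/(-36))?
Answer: 10607/108 ≈ 98.213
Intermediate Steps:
-50*(-2) + (41/(-54) + 37/(-36)) = 100 + (41*(-1/54) + 37*(-1/36)) = 100 + (-41/54 - 37/36) = 100 - 193/108 = 10607/108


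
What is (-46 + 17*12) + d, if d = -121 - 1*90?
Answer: -53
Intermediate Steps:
d = -211 (d = -121 - 90 = -211)
(-46 + 17*12) + d = (-46 + 17*12) - 211 = (-46 + 204) - 211 = 158 - 211 = -53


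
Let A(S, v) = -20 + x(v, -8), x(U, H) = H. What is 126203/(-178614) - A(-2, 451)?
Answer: 4874989/178614 ≈ 27.293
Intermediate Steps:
A(S, v) = -28 (A(S, v) = -20 - 8 = -28)
126203/(-178614) - A(-2, 451) = 126203/(-178614) - 1*(-28) = 126203*(-1/178614) + 28 = -126203/178614 + 28 = 4874989/178614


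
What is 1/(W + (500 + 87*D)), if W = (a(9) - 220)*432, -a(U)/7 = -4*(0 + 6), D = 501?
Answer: 1/21623 ≈ 4.6247e-5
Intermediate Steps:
a(U) = 168 (a(U) = -(-28)*(0 + 6) = -(-28)*6 = -7*(-24) = 168)
W = -22464 (W = (168 - 220)*432 = -52*432 = -22464)
1/(W + (500 + 87*D)) = 1/(-22464 + (500 + 87*501)) = 1/(-22464 + (500 + 43587)) = 1/(-22464 + 44087) = 1/21623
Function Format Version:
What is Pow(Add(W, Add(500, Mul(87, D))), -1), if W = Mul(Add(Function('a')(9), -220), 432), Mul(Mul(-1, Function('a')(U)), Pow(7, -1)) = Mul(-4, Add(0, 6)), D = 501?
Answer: Rational(1, 21623) ≈ 4.6247e-5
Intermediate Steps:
Function('a')(U) = 168 (Function('a')(U) = Mul(-7, Mul(-4, Add(0, 6))) = Mul(-7, Mul(-4, 6)) = Mul(-7, -24) = 168)
W = -22464 (W = Mul(Add(168, -220), 432) = Mul(-52, 432) = -22464)
Pow(Add(W, Add(500, Mul(87, D))), -1) = Pow(Add(-22464, Add(500, Mul(87, 501))), -1) = Pow(Add(-22464, Add(500, 43587)), -1) = Pow(Add(-22464, 44087), -1) = Pow(21623, -1) = Rational(1, 21623)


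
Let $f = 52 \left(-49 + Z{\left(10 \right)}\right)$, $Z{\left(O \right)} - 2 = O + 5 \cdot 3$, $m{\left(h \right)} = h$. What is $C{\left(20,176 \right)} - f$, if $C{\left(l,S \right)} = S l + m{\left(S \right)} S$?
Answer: $35640$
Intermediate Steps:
$Z{\left(O \right)} = 17 + O$ ($Z{\left(O \right)} = 2 + \left(O + 5 \cdot 3\right) = 2 + \left(O + 15\right) = 2 + \left(15 + O\right) = 17 + O$)
$C{\left(l,S \right)} = S^{2} + S l$ ($C{\left(l,S \right)} = S l + S S = S l + S^{2} = S^{2} + S l$)
$f = -1144$ ($f = 52 \left(-49 + \left(17 + 10\right)\right) = 52 \left(-49 + 27\right) = 52 \left(-22\right) = -1144$)
$C{\left(20,176 \right)} - f = 176 \left(176 + 20\right) - -1144 = 176 \cdot 196 + 1144 = 34496 + 1144 = 35640$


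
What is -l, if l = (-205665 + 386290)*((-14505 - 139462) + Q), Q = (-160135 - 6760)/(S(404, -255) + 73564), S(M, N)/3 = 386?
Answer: 2078070588088125/74722 ≈ 2.7811e+10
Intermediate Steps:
S(M, N) = 1158 (S(M, N) = 3*386 = 1158)
Q = -166895/74722 (Q = (-160135 - 6760)/(1158 + 73564) = -166895/74722 ≈ -2.2335)
l = -2078070588088125/74722 (l = (-205665 + 386290)*((-14505 - 139462) - 166895/74722) = 180625*(-153967 - 166895/74722) = 180625*(-11504889069/74722) = -2078070588088125/74722 ≈ -2.7811e+10)
-l = -1*(-2078070588088125/74722) = 2078070588088125/74722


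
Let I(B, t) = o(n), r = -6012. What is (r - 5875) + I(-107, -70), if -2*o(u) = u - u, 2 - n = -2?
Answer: -11887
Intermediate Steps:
n = 4 (n = 2 - 1*(-2) = 2 + 2 = 4)
o(u) = 0 (o(u) = -(u - u)/2 = -½*0 = 0)
I(B, t) = 0
(r - 5875) + I(-107, -70) = (-6012 - 5875) + 0 = -11887 + 0 = -11887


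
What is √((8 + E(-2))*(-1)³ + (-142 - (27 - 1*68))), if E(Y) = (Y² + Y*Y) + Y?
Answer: I*√115 ≈ 10.724*I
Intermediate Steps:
E(Y) = Y + 2*Y² (E(Y) = (Y² + Y²) + Y = 2*Y² + Y = Y + 2*Y²)
√((8 + E(-2))*(-1)³ + (-142 - (27 - 1*68))) = √((8 - 2*(1 + 2*(-2)))*(-1)³ + (-142 - (27 - 1*68))) = √((8 - 2*(1 - 4))*(-1) + (-142 - (27 - 68))) = √((8 - 2*(-3))*(-1) + (-142 - 1*(-41))) = √((8 + 6)*(-1) + (-142 + 41)) = √(14*(-1) - 101) = √(-14 - 101) = √(-115) = I*√115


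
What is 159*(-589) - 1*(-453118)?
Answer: 359467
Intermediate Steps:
159*(-589) - 1*(-453118) = -93651 + 453118 = 359467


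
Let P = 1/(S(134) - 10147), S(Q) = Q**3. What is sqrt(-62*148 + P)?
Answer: I*sqrt(145916445597547)/126103 ≈ 95.792*I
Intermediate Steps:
P = 1/2395957 (P = 1/(134**3 - 10147) = 1/(2406104 - 10147) = 1/2395957 ≈ 4.1737e-7)
sqrt(-62*148 + P) = sqrt(-62*148 + 1/2395957) = sqrt(-9176 + 1/2395957) = sqrt(-21985301431/2395957) = I*sqrt(145916445597547)/126103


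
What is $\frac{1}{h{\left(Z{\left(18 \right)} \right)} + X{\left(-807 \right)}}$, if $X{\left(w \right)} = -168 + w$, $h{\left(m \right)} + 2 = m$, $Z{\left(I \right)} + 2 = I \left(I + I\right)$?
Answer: $- \frac{1}{331} \approx -0.0030211$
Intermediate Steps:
$Z{\left(I \right)} = -2 + 2 I^{2}$ ($Z{\left(I \right)} = -2 + I \left(I + I\right) = -2 + I 2 I = -2 + 2 I^{2}$)
$h{\left(m \right)} = -2 + m$
$\frac{1}{h{\left(Z{\left(18 \right)} \right)} + X{\left(-807 \right)}} = \frac{1}{\left(-2 - \left(2 - 2 \cdot 18^{2}\right)\right) - 975} = \frac{1}{\left(-2 + \left(-2 + 2 \cdot 324\right)\right) - 975} = \frac{1}{\left(-2 + \left(-2 + 648\right)\right) - 975} = \frac{1}{\left(-2 + 646\right) - 975} = \frac{1}{644 - 975} = \frac{1}{-331} = - \frac{1}{331}$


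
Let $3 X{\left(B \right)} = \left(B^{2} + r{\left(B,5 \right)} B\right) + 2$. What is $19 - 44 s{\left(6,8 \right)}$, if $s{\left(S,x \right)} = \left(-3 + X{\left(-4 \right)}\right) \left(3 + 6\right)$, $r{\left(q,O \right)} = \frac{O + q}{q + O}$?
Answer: $-641$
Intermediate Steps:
$r{\left(q,O \right)} = 1$ ($r{\left(q,O \right)} = \frac{O + q}{O + q} = 1$)
$X{\left(B \right)} = \frac{2}{3} + \frac{B}{3} + \frac{B^{2}}{3}$ ($X{\left(B \right)} = \frac{\left(B^{2} + 1 B\right) + 2}{3} = \frac{\left(B^{2} + B\right) + 2}{3} = \frac{\left(B + B^{2}\right) + 2}{3} = \frac{2 + B + B^{2}}{3} = \frac{2}{3} + \frac{B}{3} + \frac{B^{2}}{3}$)
$s{\left(S,x \right)} = 15$ ($s{\left(S,x \right)} = \left(-3 + \left(\frac{2}{3} + \frac{1}{3} \left(-4\right) + \frac{\left(-4\right)^{2}}{3}\right)\right) \left(3 + 6\right) = \left(-3 + \left(\frac{2}{3} - \frac{4}{3} + \frac{1}{3} \cdot 16\right)\right) 9 = \left(-3 + \left(\frac{2}{3} - \frac{4}{3} + \frac{16}{3}\right)\right) 9 = \left(-3 + \frac{14}{3}\right) 9 = \frac{5}{3} \cdot 9 = 15$)
$19 - 44 s{\left(6,8 \right)} = 19 - 660 = -641$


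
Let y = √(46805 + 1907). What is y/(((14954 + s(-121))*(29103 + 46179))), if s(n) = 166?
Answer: √12178/569131920 ≈ 1.9390e-7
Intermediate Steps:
y = 2*√12178 (y = √48712 = 2*√12178 ≈ 220.71)
y/(((14954 + s(-121))*(29103 + 46179))) = (2*√12178)/(((14954 + 166)*(29103 + 46179))) = (2*√12178)/((15120*75282)) = (2*√12178)/1138263840 = (2*√12178)*(1/1138263840) = √12178/569131920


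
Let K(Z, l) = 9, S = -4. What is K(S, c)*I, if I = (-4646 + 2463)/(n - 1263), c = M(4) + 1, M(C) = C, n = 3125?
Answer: -19647/1862 ≈ -10.552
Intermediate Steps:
c = 5 (c = 4 + 1 = 5)
I = -2183/1862 (I = (-4646 + 2463)/(3125 - 1263) = -2183/1862 ≈ -1.1724)
K(S, c)*I = 9*(-2183/1862) = -19647/1862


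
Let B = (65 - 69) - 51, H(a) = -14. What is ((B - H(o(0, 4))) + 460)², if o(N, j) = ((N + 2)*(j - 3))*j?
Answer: 175561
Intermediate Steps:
o(N, j) = j*(-3 + j)*(2 + N) (o(N, j) = ((2 + N)*(-3 + j))*j = ((-3 + j)*(2 + N))*j = j*(-3 + j)*(2 + N))
B = -55 (B = -4 - 51 = -55)
((B - H(o(0, 4))) + 460)² = ((-55 - 1*(-14)) + 460)² = ((-55 + 14) + 460)² = (-41 + 460)² = 419² = 175561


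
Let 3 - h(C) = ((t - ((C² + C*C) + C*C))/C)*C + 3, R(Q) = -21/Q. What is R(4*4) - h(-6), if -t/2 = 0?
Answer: -1749/16 ≈ -109.31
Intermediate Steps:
t = 0 (t = -2*0 = 0)
h(C) = 3*C² (h(C) = 3 - (((0 - ((C² + C*C) + C*C))/C)*C + 3) = 3 - (((0 - ((C² + C²) + C²))/C)*C + 3) = 3 - (((0 - (2*C² + C²))/C)*C + 3) = 3 - (((0 - 3*C²)/C)*C + 3) = 3 - (((-3*C²)/C)*C + 3) = 3 - ((-3*C)*C + 3) = 3 - (-3*C² + 3) = 3 - (3 - 3*C²) = 3 + (-3 + 3*C²) = 3*C²)
R(4*4) - h(-6) = -21/(4*4) - 3*(-6)² = -21/16 - 3*36 = -21*1/16 - 1*108 = -21/16 - 108 = -1749/16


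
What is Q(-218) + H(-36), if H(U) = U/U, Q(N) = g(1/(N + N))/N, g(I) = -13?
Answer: 231/218 ≈ 1.0596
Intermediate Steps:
Q(N) = -13/N
H(U) = 1
Q(-218) + H(-36) = -13/(-218) + 1 = -13*(-1/218) + 1 = 13/218 + 1 = 231/218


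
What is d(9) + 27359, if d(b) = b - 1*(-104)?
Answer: 27472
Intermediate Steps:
d(b) = 104 + b (d(b) = b + 104 = 104 + b)
d(9) + 27359 = (104 + 9) + 27359 = 113 + 27359 = 27472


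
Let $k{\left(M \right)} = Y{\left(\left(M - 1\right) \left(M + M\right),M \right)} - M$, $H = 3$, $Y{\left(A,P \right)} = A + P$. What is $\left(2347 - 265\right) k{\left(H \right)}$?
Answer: $24984$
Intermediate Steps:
$k{\left(M \right)} = 2 M \left(-1 + M\right)$ ($k{\left(M \right)} = \left(\left(M - 1\right) \left(M + M\right) + M\right) - M = \left(\left(-1 + M\right) 2 M + M\right) - M = \left(2 M \left(-1 + M\right) + M\right) - M = \left(M + 2 M \left(-1 + M\right)\right) - M = 2 M \left(-1 + M\right)$)
$\left(2347 - 265\right) k{\left(H \right)} = \left(2347 - 265\right) 2 \cdot 3 \left(-1 + 3\right) = \left(2347 - 265\right) 2 \cdot 3 \cdot 2 = 2082 \cdot 12 = 24984$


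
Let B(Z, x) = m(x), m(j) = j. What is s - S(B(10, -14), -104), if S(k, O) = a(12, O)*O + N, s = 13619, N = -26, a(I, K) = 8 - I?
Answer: 13229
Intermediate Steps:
B(Z, x) = x
S(k, O) = -26 - 4*O (S(k, O) = (8 - 1*12)*O - 26 = (8 - 12)*O - 26 = -4*O - 26 = -26 - 4*O)
s - S(B(10, -14), -104) = 13619 - (-26 - 4*(-104)) = 13619 - (-26 + 416) = 13619 - 1*390 = 13619 - 390 = 13229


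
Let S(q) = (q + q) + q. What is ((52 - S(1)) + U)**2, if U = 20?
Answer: 4761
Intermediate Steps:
S(q) = 3*q (S(q) = 2*q + q = 3*q)
((52 - S(1)) + U)**2 = ((52 - 3) + 20)**2 = (49 + 20)**2 = 69**2 = 4761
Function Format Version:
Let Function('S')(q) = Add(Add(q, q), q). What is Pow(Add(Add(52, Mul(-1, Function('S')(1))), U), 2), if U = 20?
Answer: 4761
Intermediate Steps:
Function('S')(q) = Mul(3, q) (Function('S')(q) = Add(Mul(2, q), q) = Mul(3, q))
Pow(Add(Add(52, Mul(-1, Function('S')(1))), U), 2) = Pow(Add(Add(52, Mul(-1, Mul(3, 1))), 20), 2) = Pow(Add(Add(52, Mul(-1, 3)), 20), 2) = Pow(Add(Add(52, -3), 20), 2) = Pow(Add(49, 20), 2) = Pow(69, 2) = 4761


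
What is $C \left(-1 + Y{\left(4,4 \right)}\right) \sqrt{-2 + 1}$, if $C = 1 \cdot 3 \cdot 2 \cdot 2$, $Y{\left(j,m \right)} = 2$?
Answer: $12 i \approx 12.0 i$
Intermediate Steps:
$C = 12$ ($C = 1 \cdot 6 \cdot 2 = 6 \cdot 2 = 12$)
$C \left(-1 + Y{\left(4,4 \right)}\right) \sqrt{-2 + 1} = 12 \left(-1 + 2\right) \sqrt{-2 + 1} = 12 \cdot 1 \sqrt{-1} = 12 \cdot 1 i = 12 i$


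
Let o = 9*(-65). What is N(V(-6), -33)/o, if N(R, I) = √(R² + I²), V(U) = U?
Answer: -√5/39 ≈ -0.057335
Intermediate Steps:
o = -585
N(R, I) = √(I² + R²)
N(V(-6), -33)/o = √((-33)² + (-6)²)/(-585) = √(1089 + 36)*(-1/585) = √1125*(-1/585) = (15*√5)*(-1/585) = -√5/39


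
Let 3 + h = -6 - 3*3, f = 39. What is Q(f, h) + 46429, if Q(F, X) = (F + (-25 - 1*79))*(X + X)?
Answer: 48769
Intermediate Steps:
h = -18 (h = -3 + (-6 - 3*3) = -3 + (-6 - 9) = -3 - 15 = -18)
Q(F, X) = 2*X*(-104 + F) (Q(F, X) = (F + (-25 - 79))*(2*X) = (F - 104)*(2*X) = (-104 + F)*(2*X) = 2*X*(-104 + F))
Q(f, h) + 46429 = 2*(-18)*(-104 + 39) + 46429 = 2*(-18)*(-65) + 46429 = 2340 + 46429 = 48769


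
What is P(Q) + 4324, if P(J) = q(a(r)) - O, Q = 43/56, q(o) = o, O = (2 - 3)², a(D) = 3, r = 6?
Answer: 4326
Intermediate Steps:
O = 1 (O = (-1)² = 1)
Q = 43/56 (Q = 43*(1/56) = 43/56 ≈ 0.76786)
P(J) = 2 (P(J) = 3 - 1*1 = 3 - 1 = 2)
P(Q) + 4324 = 2 + 4324 = 4326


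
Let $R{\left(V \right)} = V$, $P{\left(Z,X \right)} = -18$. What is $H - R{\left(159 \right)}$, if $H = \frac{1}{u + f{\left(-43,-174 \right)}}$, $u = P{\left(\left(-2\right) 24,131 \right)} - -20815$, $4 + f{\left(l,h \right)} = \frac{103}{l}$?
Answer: $- \frac{142145321}{893996} \approx -159.0$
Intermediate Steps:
$f{\left(l,h \right)} = -4 + \frac{103}{l}$
$u = 20797$ ($u = -18 - -20815 = -18 + 20815 = 20797$)
$H = \frac{43}{893996}$ ($H = \frac{1}{20797 - \left(4 - \frac{103}{-43}\right)} = \frac{1}{20797 + \left(-4 + 103 \left(- \frac{1}{43}\right)\right)} = \frac{1}{20797 - \frac{275}{43}} = \frac{1}{\frac{893996}{43}} = \frac{43}{893996} \approx 4.8099 \cdot 10^{-5}$)
$H - R{\left(159 \right)} = \frac{43}{893996} - 159 = - \frac{142145321}{893996}$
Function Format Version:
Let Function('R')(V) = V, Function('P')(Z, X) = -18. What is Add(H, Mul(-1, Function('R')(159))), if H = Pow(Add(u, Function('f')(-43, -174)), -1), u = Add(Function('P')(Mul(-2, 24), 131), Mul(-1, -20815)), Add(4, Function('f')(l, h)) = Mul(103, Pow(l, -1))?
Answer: Rational(-142145321, 893996) ≈ -159.00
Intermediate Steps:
Function('f')(l, h) = Add(-4, Mul(103, Pow(l, -1)))
u = 20797 (u = Add(-18, Mul(-1, -20815)) = Add(-18, 20815) = 20797)
H = Rational(43, 893996) (H = Pow(Add(20797, Add(-4, Mul(103, Pow(-43, -1)))), -1) = Pow(Add(20797, Add(-4, Mul(103, Rational(-1, 43)))), -1) = Pow(Add(20797, Add(-4, Rational(-103, 43))), -1) = Pow(Add(20797, Rational(-275, 43)), -1) = Pow(Rational(893996, 43), -1) = Rational(43, 893996) ≈ 4.8099e-5)
Add(H, Mul(-1, Function('R')(159))) = Add(Rational(43, 893996), Mul(-1, 159)) = Add(Rational(43, 893996), -159) = Rational(-142145321, 893996)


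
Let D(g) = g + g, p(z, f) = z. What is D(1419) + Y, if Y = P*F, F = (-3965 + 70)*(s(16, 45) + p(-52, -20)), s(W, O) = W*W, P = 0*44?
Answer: 2838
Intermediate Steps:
P = 0
D(g) = 2*g
s(W, O) = W**2
F = -794580 (F = (-3965 + 70)*(16**2 - 52) = -3895*(256 - 52) = -3895*204 = -794580)
Y = 0 (Y = 0*(-794580) = 0)
D(1419) + Y = 2*1419 + 0 = 2838 + 0 = 2838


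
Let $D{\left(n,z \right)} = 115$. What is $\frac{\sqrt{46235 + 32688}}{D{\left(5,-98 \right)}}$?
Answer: $\frac{13 \sqrt{467}}{115} \approx 2.4429$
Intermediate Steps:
$\frac{\sqrt{46235 + 32688}}{D{\left(5,-98 \right)}} = \frac{\sqrt{46235 + 32688}}{115} = \sqrt{78923} \cdot \frac{1}{115} = 13 \sqrt{467} \cdot \frac{1}{115} = \frac{13 \sqrt{467}}{115}$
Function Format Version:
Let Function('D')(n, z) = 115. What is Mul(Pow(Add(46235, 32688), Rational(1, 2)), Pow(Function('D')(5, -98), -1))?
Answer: Mul(Rational(13, 115), Pow(467, Rational(1, 2))) ≈ 2.4429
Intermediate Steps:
Mul(Pow(Add(46235, 32688), Rational(1, 2)), Pow(Function('D')(5, -98), -1)) = Mul(Pow(Add(46235, 32688), Rational(1, 2)), Pow(115, -1)) = Mul(Pow(78923, Rational(1, 2)), Rational(1, 115)) = Mul(Mul(13, Pow(467, Rational(1, 2))), Rational(1, 115)) = Mul(Rational(13, 115), Pow(467, Rational(1, 2)))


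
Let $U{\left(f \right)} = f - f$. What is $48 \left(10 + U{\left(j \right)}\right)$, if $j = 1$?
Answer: $480$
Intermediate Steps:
$U{\left(f \right)} = 0$
$48 \left(10 + U{\left(j \right)}\right) = 48 \left(10 + 0\right) = 48 \cdot 10 = 480$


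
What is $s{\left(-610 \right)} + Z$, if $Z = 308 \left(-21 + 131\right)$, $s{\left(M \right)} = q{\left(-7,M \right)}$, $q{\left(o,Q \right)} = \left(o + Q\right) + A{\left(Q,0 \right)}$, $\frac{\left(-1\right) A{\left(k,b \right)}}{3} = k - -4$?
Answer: $35081$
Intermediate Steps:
$A{\left(k,b \right)} = -12 - 3 k$ ($A{\left(k,b \right)} = - 3 \left(k - -4\right) = - 3 \left(k + 4\right) = - 3 \left(4 + k\right) = -12 - 3 k$)
$q{\left(o,Q \right)} = -12 + o - 2 Q$ ($q{\left(o,Q \right)} = \left(o + Q\right) - \left(12 + 3 Q\right) = \left(Q + o\right) - \left(12 + 3 Q\right) = -12 + o - 2 Q$)
$s{\left(M \right)} = -19 - 2 M$ ($s{\left(M \right)} = -12 - 7 - 2 M = -19 - 2 M$)
$Z = 33880$ ($Z = 308 \cdot 110 = 33880$)
$s{\left(-610 \right)} + Z = \left(-19 - -1220\right) + 33880 = \left(-19 + 1220\right) + 33880 = 1201 + 33880 = 35081$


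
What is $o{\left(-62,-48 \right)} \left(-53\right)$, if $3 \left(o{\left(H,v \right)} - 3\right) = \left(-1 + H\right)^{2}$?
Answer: $-70278$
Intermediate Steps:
$o{\left(H,v \right)} = 3 + \frac{\left(-1 + H\right)^{2}}{3}$
$o{\left(-62,-48 \right)} \left(-53\right) = \left(3 + \frac{\left(-1 - 62\right)^{2}}{3}\right) \left(-53\right) = \left(3 + \frac{\left(-63\right)^{2}}{3}\right) \left(-53\right) = \left(3 + \frac{1}{3} \cdot 3969\right) \left(-53\right) = \left(3 + 1323\right) \left(-53\right) = 1326 \left(-53\right) = -70278$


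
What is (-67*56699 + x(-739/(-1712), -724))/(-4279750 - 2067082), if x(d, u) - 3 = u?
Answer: 1899777/3173416 ≈ 0.59865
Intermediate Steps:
x(d, u) = 3 + u
(-67*56699 + x(-739/(-1712), -724))/(-4279750 - 2067082) = (-67*56699 + (3 - 724))/(-4279750 - 2067082) = (-3798833 - 721)/(-6346832) = -3799554*(-1/6346832) = 1899777/3173416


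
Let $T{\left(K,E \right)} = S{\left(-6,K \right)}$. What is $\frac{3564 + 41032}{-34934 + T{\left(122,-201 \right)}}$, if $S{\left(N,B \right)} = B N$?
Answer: $- \frac{22298}{17833} \approx -1.2504$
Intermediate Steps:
$T{\left(K,E \right)} = - 6 K$ ($T{\left(K,E \right)} = K \left(-6\right) = - 6 K$)
$\frac{3564 + 41032}{-34934 + T{\left(122,-201 \right)}} = \frac{3564 + 41032}{-34934 - 732} = \frac{44596}{-34934 - 732} = \frac{44596}{-35666} = 44596 \left(- \frac{1}{35666}\right) = - \frac{22298}{17833}$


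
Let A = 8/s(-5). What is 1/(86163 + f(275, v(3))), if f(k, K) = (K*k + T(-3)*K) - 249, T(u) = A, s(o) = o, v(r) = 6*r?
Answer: 5/454176 ≈ 1.1009e-5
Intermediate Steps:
A = -8/5 (A = 8/(-5) = 8*(-1/5) = -8/5 ≈ -1.6000)
T(u) = -8/5
f(k, K) = -249 - 8*K/5 + K*k (f(k, K) = (K*k - 8*K/5) - 249 = (-8*K/5 + K*k) - 249 = -249 - 8*K/5 + K*k)
1/(86163 + f(275, v(3))) = 1/(86163 + (-249 - 48*3/5 + (6*3)*275)) = 1/(86163 + (-249 - 8/5*18 + 18*275)) = 1/(86163 + (-249 - 144/5 + 4950)) = 1/(86163 + 23361/5) = 1/(454176/5) = 5/454176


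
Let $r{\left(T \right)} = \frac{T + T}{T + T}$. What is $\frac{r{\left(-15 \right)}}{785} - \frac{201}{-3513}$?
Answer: $\frac{53766}{919235} \approx 0.05849$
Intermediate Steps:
$r{\left(T \right)} = 1$ ($r{\left(T \right)} = \frac{2 T}{2 T} = 2 T \frac{1}{2 T} = 1$)
$\frac{r{\left(-15 \right)}}{785} - \frac{201}{-3513} = 1 \cdot \frac{1}{785} - \frac{201}{-3513} = 1 \cdot \frac{1}{785} - - \frac{67}{1171} = \frac{1}{785} + \frac{67}{1171} = \frac{53766}{919235}$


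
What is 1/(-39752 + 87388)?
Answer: 1/47636 ≈ 2.0993e-5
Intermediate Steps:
1/(-39752 + 87388) = 1/47636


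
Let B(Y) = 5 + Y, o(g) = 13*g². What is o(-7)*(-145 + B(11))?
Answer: -82173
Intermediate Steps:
o(-7)*(-145 + B(11)) = (13*(-7)²)*(-145 + (5 + 11)) = (13*49)*(-145 + 16) = 637*(-129) = -82173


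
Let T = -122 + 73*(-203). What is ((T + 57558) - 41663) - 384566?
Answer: -383612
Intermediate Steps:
T = -14941 (T = -122 - 14819 = -14941)
((T + 57558) - 41663) - 384566 = ((-14941 + 57558) - 41663) - 384566 = (42617 - 41663) - 384566 = 954 - 384566 = -383612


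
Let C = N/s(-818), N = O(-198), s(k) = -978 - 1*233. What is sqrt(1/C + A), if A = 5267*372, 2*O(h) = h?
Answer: sqrt(2133717157)/33 ≈ 1399.8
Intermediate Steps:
O(h) = h/2
s(k) = -1211 (s(k) = -978 - 233 = -1211)
N = -99 (N = (1/2)*(-198) = -99)
C = 99/1211 (C = -99/(-1211) = -99*(-1/1211) = 99/1211 ≈ 0.081751)
A = 1959324
sqrt(1/C + A) = sqrt(1/(99/1211) + 1959324) = sqrt(1211/99 + 1959324) = sqrt(193974287/99) = sqrt(2133717157)/33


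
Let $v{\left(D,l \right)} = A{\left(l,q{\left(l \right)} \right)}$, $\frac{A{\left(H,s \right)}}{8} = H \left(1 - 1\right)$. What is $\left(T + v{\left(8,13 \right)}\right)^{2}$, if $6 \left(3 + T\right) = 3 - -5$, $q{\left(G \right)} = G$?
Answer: $\frac{25}{9} \approx 2.7778$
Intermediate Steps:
$A{\left(H,s \right)} = 0$ ($A{\left(H,s \right)} = 8 H \left(1 - 1\right) = 8 H 0 = 8 \cdot 0 = 0$)
$v{\left(D,l \right)} = 0$
$T = - \frac{5}{3}$ ($T = -3 + \frac{3 - -5}{6} = -3 + \frac{3 + 5}{6} = -3 + \frac{1}{6} \cdot 8 = -3 + \frac{4}{3} = - \frac{5}{3} \approx -1.6667$)
$\left(T + v{\left(8,13 \right)}\right)^{2} = \left(- \frac{5}{3} + 0\right)^{2} = \left(- \frac{5}{3}\right)^{2} = \frac{25}{9}$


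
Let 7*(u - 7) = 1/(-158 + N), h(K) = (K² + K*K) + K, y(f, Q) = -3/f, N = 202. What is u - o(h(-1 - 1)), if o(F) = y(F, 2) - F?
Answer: 4159/308 ≈ 13.503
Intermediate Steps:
h(K) = K + 2*K² (h(K) = (K² + K²) + K = 2*K² + K = K + 2*K²)
u = 2157/308 (u = 7 + 1/(7*(-158 + 202)) = 7 + (⅐)/44 = 7 + (⅐)*(1/44) = 7 + 1/308 = 2157/308 ≈ 7.0033)
o(F) = -F - 3/F (o(F) = -3/F - F = -F - 3/F)
u - o(h(-1 - 1)) = 2157/308 - (-(-1 - 1)*(1 + 2*(-1 - 1)) - 3*1/((1 + 2*(-1 - 1))*(-1 - 1))) = 2157/308 - (-(-2)*(1 + 2*(-2)) - 3*(-1/(2*(1 + 2*(-2))))) = 2157/308 - (-(-2)*(1 - 4) - 3*(-1/(2*(1 - 4)))) = 2157/308 - (-(-2)*(-3) - 3/((-2*(-3)))) = 2157/308 - (-1*6 - 3/6) = 2157/308 - (-6 - 3*⅙) = 2157/308 - (-6 - ½) = 2157/308 - 1*(-13/2) = 2157/308 + 13/2 = 4159/308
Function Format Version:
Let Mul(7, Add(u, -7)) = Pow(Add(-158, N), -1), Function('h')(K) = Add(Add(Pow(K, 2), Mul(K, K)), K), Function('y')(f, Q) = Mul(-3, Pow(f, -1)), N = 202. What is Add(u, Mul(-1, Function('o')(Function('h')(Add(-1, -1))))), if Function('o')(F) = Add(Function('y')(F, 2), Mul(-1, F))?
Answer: Rational(4159, 308) ≈ 13.503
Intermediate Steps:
Function('h')(K) = Add(K, Mul(2, Pow(K, 2))) (Function('h')(K) = Add(Add(Pow(K, 2), Pow(K, 2)), K) = Add(Mul(2, Pow(K, 2)), K) = Add(K, Mul(2, Pow(K, 2))))
u = Rational(2157, 308) (u = Add(7, Mul(Rational(1, 7), Pow(Add(-158, 202), -1))) = Add(7, Mul(Rational(1, 7), Pow(44, -1))) = Add(7, Mul(Rational(1, 7), Rational(1, 44))) = Add(7, Rational(1, 308)) = Rational(2157, 308) ≈ 7.0033)
Function('o')(F) = Add(Mul(-1, F), Mul(-3, Pow(F, -1))) (Function('o')(F) = Add(Mul(-3, Pow(F, -1)), Mul(-1, F)) = Add(Mul(-1, F), Mul(-3, Pow(F, -1))))
Add(u, Mul(-1, Function('o')(Function('h')(Add(-1, -1))))) = Add(Rational(2157, 308), Mul(-1, Add(Mul(-1, Mul(Add(-1, -1), Add(1, Mul(2, Add(-1, -1))))), Mul(-3, Pow(Mul(Add(-1, -1), Add(1, Mul(2, Add(-1, -1)))), -1))))) = Add(Rational(2157, 308), Mul(-1, Add(Mul(-1, Mul(-2, Add(1, Mul(2, -2)))), Mul(-3, Pow(Mul(-2, Add(1, Mul(2, -2))), -1))))) = Add(Rational(2157, 308), Mul(-1, Add(Mul(-1, Mul(-2, Add(1, -4))), Mul(-3, Pow(Mul(-2, Add(1, -4)), -1))))) = Add(Rational(2157, 308), Mul(-1, Add(Mul(-1, Mul(-2, -3)), Mul(-3, Pow(Mul(-2, -3), -1))))) = Add(Rational(2157, 308), Mul(-1, Add(Mul(-1, 6), Mul(-3, Pow(6, -1))))) = Add(Rational(2157, 308), Mul(-1, Add(-6, Mul(-3, Rational(1, 6))))) = Add(Rational(2157, 308), Mul(-1, Add(-6, Rational(-1, 2)))) = Add(Rational(2157, 308), Mul(-1, Rational(-13, 2))) = Add(Rational(2157, 308), Rational(13, 2)) = Rational(4159, 308)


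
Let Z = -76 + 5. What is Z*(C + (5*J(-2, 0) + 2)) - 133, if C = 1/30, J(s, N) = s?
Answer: 12979/30 ≈ 432.63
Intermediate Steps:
Z = -71
C = 1/30 ≈ 0.033333
Z*(C + (5*J(-2, 0) + 2)) - 133 = -71*(1/30 + (5*(-2) + 2)) - 133 = -71*(1/30 + (-10 + 2)) - 133 = -71*(1/30 - 8) - 133 = -71*(-239/30) - 133 = 16969/30 - 133 = 12979/30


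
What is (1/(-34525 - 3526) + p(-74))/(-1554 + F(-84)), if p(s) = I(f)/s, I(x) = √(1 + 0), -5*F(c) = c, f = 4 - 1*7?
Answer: 3125/354787524 ≈ 8.8081e-6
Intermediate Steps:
f = -3 (f = 4 - 7 = -3)
F(c) = -c/5
I(x) = 1 (I(x) = √1 = 1)
p(s) = 1/s
(1/(-34525 - 3526) + p(-74))/(-1554 + F(-84)) = (1/(-34525 - 3526) + 1/(-74))/(-1554 - ⅕*(-84)) = (1/(-38051) - 1/74)/(-1554 + 84/5) = (-1/38051 - 1/74)/(-7686/5) = -38125/2815774*(-5/7686) = 3125/354787524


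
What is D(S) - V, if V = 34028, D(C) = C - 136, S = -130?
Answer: -34294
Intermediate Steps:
D(C) = -136 + C
D(S) - V = (-136 - 130) - 1*34028 = -266 - 34028 = -34294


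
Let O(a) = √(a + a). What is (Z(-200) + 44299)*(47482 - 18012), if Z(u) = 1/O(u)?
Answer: 1305491530 - 2947*I/2 ≈ 1.3055e+9 - 1473.5*I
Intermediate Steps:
O(a) = √2*√a (O(a) = √(2*a) = √2*√a)
Z(u) = √2/(2*√u) (Z(u) = 1/(√2*√u) = √2/(2*√u))
(Z(-200) + 44299)*(47482 - 18012) = (√2/(2*√(-200)) + 44299)*(47482 - 18012) = (√2*(-I*√2/20)/2 + 44299)*29470 = (-I/20 + 44299)*29470 = (44299 - I/20)*29470 = 1305491530 - 2947*I/2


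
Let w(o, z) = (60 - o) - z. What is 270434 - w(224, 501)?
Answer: 271099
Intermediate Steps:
w(o, z) = 60 - o - z
270434 - w(224, 501) = 270434 - (60 - 1*224 - 1*501) = 270434 - (60 - 224 - 501) = 270434 - 1*(-665) = 270434 + 665 = 271099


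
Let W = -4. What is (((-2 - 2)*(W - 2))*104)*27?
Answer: 67392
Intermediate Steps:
(((-2 - 2)*(W - 2))*104)*27 = (((-2 - 2)*(-4 - 2))*104)*27 = (-4*(-6)*104)*27 = (24*104)*27 = 2496*27 = 67392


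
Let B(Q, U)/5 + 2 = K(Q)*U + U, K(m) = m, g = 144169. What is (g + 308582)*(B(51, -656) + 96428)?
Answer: -33567864642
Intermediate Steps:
B(Q, U) = -10 + 5*U + 5*Q*U (B(Q, U) = -10 + 5*(Q*U + U) = -10 + 5*(U + Q*U) = -10 + (5*U + 5*Q*U) = -10 + 5*U + 5*Q*U)
(g + 308582)*(B(51, -656) + 96428) = (144169 + 308582)*((-10 + 5*(-656) + 5*51*(-656)) + 96428) = 452751*((-10 - 3280 - 167280) + 96428) = 452751*(-170570 + 96428) = 452751*(-74142) = -33567864642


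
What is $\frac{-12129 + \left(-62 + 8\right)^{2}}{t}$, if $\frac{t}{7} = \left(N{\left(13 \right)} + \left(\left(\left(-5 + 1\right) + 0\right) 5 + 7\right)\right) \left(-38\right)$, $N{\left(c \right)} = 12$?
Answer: $- \frac{9213}{266} \approx -34.635$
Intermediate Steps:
$t = 266$ ($t = 7 \left(12 + \left(\left(\left(-5 + 1\right) + 0\right) 5 + 7\right)\right) \left(-38\right) = 7 \left(12 + \left(\left(-4 + 0\right) 5 + 7\right)\right) \left(-38\right) = 7 \left(12 + \left(\left(-4\right) 5 + 7\right)\right) \left(-38\right) = 7 \left(12 + \left(-20 + 7\right)\right) \left(-38\right) = 7 \left(12 - 13\right) \left(-38\right) = 7 \left(\left(-1\right) \left(-38\right)\right) = 7 \cdot 38 = 266$)
$\frac{-12129 + \left(-62 + 8\right)^{2}}{t} = \frac{-12129 + \left(-62 + 8\right)^{2}}{266} = \left(-12129 + \left(-54\right)^{2}\right) \frac{1}{266} = \left(-12129 + 2916\right) \frac{1}{266} = \left(-9213\right) \frac{1}{266} = - \frac{9213}{266}$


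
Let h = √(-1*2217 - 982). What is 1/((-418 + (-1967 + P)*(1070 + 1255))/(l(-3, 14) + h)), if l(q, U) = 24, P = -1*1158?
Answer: -24/7266043 - I*√3199/7266043 ≈ -3.303e-6 - 7.7841e-6*I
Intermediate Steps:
P = -1158
h = I*√3199 (h = √(-2217 - 982) = √(-3199) = I*√3199 ≈ 56.56*I)
1/((-418 + (-1967 + P)*(1070 + 1255))/(l(-3, 14) + h)) = 1/((-418 + (-1967 - 1158)*(1070 + 1255))/(24 + I*√3199)) = 1/((-418 - 3125*2325)/(24 + I*√3199)) = 1/((-418 - 7265625)/(24 + I*√3199)) = 1/(-7266043/(24 + I*√3199)) = -24/7266043 - I*√3199/7266043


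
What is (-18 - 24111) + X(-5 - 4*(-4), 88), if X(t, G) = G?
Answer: -24041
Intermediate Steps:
(-18 - 24111) + X(-5 - 4*(-4), 88) = (-18 - 24111) + 88 = -24129 + 88 = -24041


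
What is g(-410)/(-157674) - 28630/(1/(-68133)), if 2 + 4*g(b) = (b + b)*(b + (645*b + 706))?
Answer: 615132770977781/315348 ≈ 1.9506e+9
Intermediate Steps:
g(b) = -½ + b*(706 + 646*b)/2 (g(b) = -½ + ((b + b)*(b + (645*b + 706)))/4 = -½ + ((2*b)*(b + (706 + 645*b)))/4 = -½ + ((2*b)*(706 + 646*b))/4 = -½ + (2*b*(706 + 646*b))/4 = -½ + b*(706 + 646*b)/2)
g(-410)/(-157674) - 28630/(1/(-68133)) = (-½ + 323*(-410)² + 353*(-410))/(-157674) - 28630/(1/(-68133)) = (-½ + 323*168100 - 144730)*(-1/157674) - 28630/(-1/68133) = (-½ + 54296300 - 144730)*(-1/157674) - 28630*(-68133) = (108303139/2)*(-1/157674) + 1950647790 = -108303139/315348 + 1950647790 = 615132770977781/315348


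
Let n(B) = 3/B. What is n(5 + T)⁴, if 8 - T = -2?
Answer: 1/625 ≈ 0.0016000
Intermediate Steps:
T = 10 (T = 8 - 1*(-2) = 8 + 2 = 10)
n(5 + T)⁴ = (3/(5 + 10))⁴ = (3/15)⁴ = (3*(1/15))⁴ = (⅕)⁴ = 1/625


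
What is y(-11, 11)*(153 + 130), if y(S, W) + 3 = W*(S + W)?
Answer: -849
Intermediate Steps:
y(S, W) = -3 + W*(S + W)
y(-11, 11)*(153 + 130) = (-3 + 11² - 11*11)*(153 + 130) = (-3 + 121 - 121)*283 = -3*283 = -849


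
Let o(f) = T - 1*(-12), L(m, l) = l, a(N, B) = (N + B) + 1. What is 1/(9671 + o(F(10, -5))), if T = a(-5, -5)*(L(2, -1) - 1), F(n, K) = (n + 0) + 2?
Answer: 1/9701 ≈ 0.00010308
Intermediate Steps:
F(n, K) = 2 + n (F(n, K) = n + 2 = 2 + n)
a(N, B) = 1 + B + N (a(N, B) = (B + N) + 1 = 1 + B + N)
T = 18 (T = (1 - 5 - 5)*(-1 - 1) = -9*(-2) = 18)
o(f) = 30 (o(f) = 18 - 1*(-12) = 18 + 12 = 30)
1/(9671 + o(F(10, -5))) = 1/(9671 + 30) = 1/9701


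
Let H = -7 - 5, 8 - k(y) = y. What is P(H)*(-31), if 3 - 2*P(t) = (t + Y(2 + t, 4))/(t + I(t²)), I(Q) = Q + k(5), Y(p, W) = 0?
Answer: -4309/90 ≈ -47.878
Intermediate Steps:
k(y) = 8 - y
H = -12
I(Q) = 3 + Q (I(Q) = Q + (8 - 1*5) = Q + (8 - 5) = Q + 3 = 3 + Q)
P(t) = 3/2 - t/(2*(3 + t + t²)) (P(t) = 3/2 - (t + 0)/(2*(t + (3 + t²))) = 3/2 - t/(2*(3 + t + t²)))
P(H)*(-31) = ((9/2 - 12 + (3/2)*(-12)²)/(3 - 12 + (-12)²))*(-31) = ((9/2 - 12 + (3/2)*144)/(3 - 12 + 144))*(-31) = ((9/2 - 12 + 216)/135)*(-31) = ((1/135)*(417/2))*(-31) = (139/90)*(-31) = -4309/90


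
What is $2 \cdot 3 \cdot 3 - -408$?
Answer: $426$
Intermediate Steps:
$2 \cdot 3 \cdot 3 - -408 = 6 \cdot 3 + 408 = 18 + 408 = 426$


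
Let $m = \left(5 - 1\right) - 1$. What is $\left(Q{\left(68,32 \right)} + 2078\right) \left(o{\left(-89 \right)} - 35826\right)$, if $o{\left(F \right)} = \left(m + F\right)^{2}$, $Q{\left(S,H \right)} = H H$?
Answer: $-88189860$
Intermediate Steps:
$Q{\left(S,H \right)} = H^{2}$
$m = 3$ ($m = 4 - 1 = 3$)
$o{\left(F \right)} = \left(3 + F\right)^{2}$
$\left(Q{\left(68,32 \right)} + 2078\right) \left(o{\left(-89 \right)} - 35826\right) = \left(32^{2} + 2078\right) \left(\left(3 - 89\right)^{2} - 35826\right) = \left(1024 + 2078\right) \left(\left(-86\right)^{2} - 35826\right) = 3102 \left(7396 - 35826\right) = 3102 \left(-28430\right) = -88189860$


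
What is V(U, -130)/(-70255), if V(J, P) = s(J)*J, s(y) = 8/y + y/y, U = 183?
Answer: -191/70255 ≈ -0.0027187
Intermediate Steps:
s(y) = 1 + 8/y (s(y) = 8/y + 1 = 1 + 8/y)
V(J, P) = 8 + J (V(J, P) = ((8 + J)/J)*J = 8 + J)
V(U, -130)/(-70255) = (8 + 183)/(-70255) = 191*(-1/70255) = -191/70255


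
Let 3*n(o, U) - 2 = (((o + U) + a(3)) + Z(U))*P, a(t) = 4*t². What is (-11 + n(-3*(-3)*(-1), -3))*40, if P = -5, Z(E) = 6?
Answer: -7240/3 ≈ -2413.3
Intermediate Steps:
n(o, U) = -208/3 - 5*U/3 - 5*o/3 (n(o, U) = ⅔ + ((((o + U) + 4*3²) + 6)*(-5))/3 = ⅔ + ((((U + o) + 4*9) + 6)*(-5))/3 = ⅔ + ((((U + o) + 36) + 6)*(-5))/3 = ⅔ + (((36 + U + o) + 6)*(-5))/3 = ⅔ + ((42 + U + o)*(-5))/3 = ⅔ + (-210 - 5*U - 5*o)/3 = ⅔ + (-70 - 5*U/3 - 5*o/3) = -208/3 - 5*U/3 - 5*o/3)
(-11 + n(-3*(-3)*(-1), -3))*40 = (-11 + (-208/3 - 5/3*(-3) - 5*(-3*(-3))*(-1)/3))*40 = (-11 + (-208/3 + 5 - 15*(-1)))*40 = (-11 + (-208/3 + 5 - 5/3*(-9)))*40 = (-11 + (-208/3 + 5 + 15))*40 = (-11 - 148/3)*40 = -181/3*40 = -7240/3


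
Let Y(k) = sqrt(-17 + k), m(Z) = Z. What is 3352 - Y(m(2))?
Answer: 3352 - I*sqrt(15) ≈ 3352.0 - 3.873*I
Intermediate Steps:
3352 - Y(m(2)) = 3352 - sqrt(-17 + 2) = 3352 - sqrt(-15) = 3352 - I*sqrt(15)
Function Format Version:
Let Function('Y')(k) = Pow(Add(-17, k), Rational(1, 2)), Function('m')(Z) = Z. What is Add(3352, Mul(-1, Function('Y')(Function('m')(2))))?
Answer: Add(3352, Mul(-1, I, Pow(15, Rational(1, 2)))) ≈ Add(3352.0, Mul(-3.8730, I))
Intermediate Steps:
Add(3352, Mul(-1, Function('Y')(Function('m')(2)))) = Add(3352, Mul(-1, Pow(Add(-17, 2), Rational(1, 2)))) = Add(3352, Mul(-1, Pow(-15, Rational(1, 2)))) = Add(3352, Mul(-1, Mul(I, Pow(15, Rational(1, 2))))) = Add(3352, Mul(-1, I, Pow(15, Rational(1, 2))))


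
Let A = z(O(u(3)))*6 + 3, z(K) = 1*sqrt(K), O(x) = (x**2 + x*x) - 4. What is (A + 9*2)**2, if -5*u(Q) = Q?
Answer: 8073/25 + 252*I*sqrt(82)/5 ≈ 322.92 + 456.39*I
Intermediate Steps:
u(Q) = -Q/5
O(x) = -4 + 2*x**2 (O(x) = (x**2 + x**2) - 4 = 2*x**2 - 4 = -4 + 2*x**2)
z(K) = sqrt(K)
A = 3 + 6*I*sqrt(82)/5 (A = sqrt(-4 + 2*(-1/5*3)**2)*6 + 3 = sqrt(-4 + 2*(-3/5)**2)*6 + 3 = sqrt(-4 + 2*(9/25))*6 + 3 = sqrt(-4 + 18/25)*6 + 3 = sqrt(-82/25)*6 + 3 = (I*sqrt(82)/5)*6 + 3 = 6*I*sqrt(82)/5 + 3 = 3 + 6*I*sqrt(82)/5 ≈ 3.0 + 10.866*I)
(A + 9*2)**2 = ((3 + 6*I*sqrt(82)/5) + 9*2)**2 = ((3 + 6*I*sqrt(82)/5) + 18)**2 = (21 + 6*I*sqrt(82)/5)**2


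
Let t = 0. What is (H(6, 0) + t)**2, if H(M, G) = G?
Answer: 0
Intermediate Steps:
(H(6, 0) + t)**2 = (0 + 0)**2 = 0**2 = 0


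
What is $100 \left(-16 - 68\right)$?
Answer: $-8400$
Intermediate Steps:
$100 \left(-16 - 68\right) = 100 \left(-84\right) = -8400$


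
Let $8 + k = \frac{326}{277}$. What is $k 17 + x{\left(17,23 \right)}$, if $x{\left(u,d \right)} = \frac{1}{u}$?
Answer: $- \frac{545933}{4709} \approx -115.93$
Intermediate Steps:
$k = - \frac{1890}{277}$ ($k = -8 + \frac{326}{277} = - \frac{1890}{277} \approx -6.8231$)
$k 17 + x{\left(17,23 \right)} = \left(- \frac{1890}{277}\right) 17 + \frac{1}{17} = - \frac{32130}{277} + \frac{1}{17} = - \frac{545933}{4709}$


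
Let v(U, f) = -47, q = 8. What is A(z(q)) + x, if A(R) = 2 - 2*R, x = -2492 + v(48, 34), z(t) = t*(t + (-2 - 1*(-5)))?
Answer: -2713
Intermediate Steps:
z(t) = t*(3 + t) (z(t) = t*(t + (-2 + 5)) = t*(t + 3) = t*(3 + t))
x = -2539 (x = -2492 - 47 = -2539)
A(z(q)) + x = (2 - 16*(3 + 8)) - 2539 = (2 - 16*11) - 2539 = (2 - 2*88) - 2539 = (2 - 176) - 2539 = -174 - 2539 = -2713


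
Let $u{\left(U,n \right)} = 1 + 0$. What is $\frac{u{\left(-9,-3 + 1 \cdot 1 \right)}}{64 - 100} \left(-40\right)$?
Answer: $\frac{10}{9} \approx 1.1111$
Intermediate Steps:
$u{\left(U,n \right)} = 1$
$\frac{u{\left(-9,-3 + 1 \cdot 1 \right)}}{64 - 100} \left(-40\right) = 1 \frac{1}{64 - 100} \left(-40\right) = 1 \frac{1}{-36} \left(-40\right) = 1 \left(- \frac{1}{36}\right) \left(-40\right) = \left(- \frac{1}{36}\right) \left(-40\right) = \frac{10}{9}$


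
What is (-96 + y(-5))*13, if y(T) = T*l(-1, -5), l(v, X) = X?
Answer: -923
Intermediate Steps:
y(T) = -5*T (y(T) = T*(-5) = -5*T)
(-96 + y(-5))*13 = (-96 - 5*(-5))*13 = (-96 + 25)*13 = -71*13 = -923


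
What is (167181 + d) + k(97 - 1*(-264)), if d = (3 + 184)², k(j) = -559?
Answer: 201591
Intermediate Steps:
d = 34969 (d = 187² = 34969)
(167181 + d) + k(97 - 1*(-264)) = (167181 + 34969) - 559 = 202150 - 559 = 201591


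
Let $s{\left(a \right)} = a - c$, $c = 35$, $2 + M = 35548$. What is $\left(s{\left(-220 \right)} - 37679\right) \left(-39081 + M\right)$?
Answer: $134096690$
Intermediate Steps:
$M = 35546$ ($M = -2 + 35548 = 35546$)
$s{\left(a \right)} = -35 + a$ ($s{\left(a \right)} = a - 35 = -35 + a$)
$\left(s{\left(-220 \right)} - 37679\right) \left(-39081 + M\right) = \left(\left(-35 - 220\right) - 37679\right) \left(-39081 + 35546\right) = \left(-255 - 37679\right) \left(-3535\right) = \left(-37934\right) \left(-3535\right) = 134096690$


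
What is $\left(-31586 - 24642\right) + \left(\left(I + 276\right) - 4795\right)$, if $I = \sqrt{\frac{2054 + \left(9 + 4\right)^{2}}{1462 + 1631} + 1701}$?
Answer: $-60747 + \frac{2 \sqrt{452215158}}{1031} \approx -60706.0$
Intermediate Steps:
$I = \frac{2 \sqrt{452215158}}{1031}$ ($I = \sqrt{\frac{2054 + 13^{2}}{3093} + 1701} = \sqrt{\left(2054 + 169\right) \frac{1}{3093} + 1701} = \sqrt{2223 \cdot \frac{1}{3093} + 1701} = \sqrt{\frac{741}{1031} + 1701} = \sqrt{\frac{1754472}{1031}} = \frac{2 \sqrt{452215158}}{1031} \approx 41.252$)
$\left(-31586 - 24642\right) + \left(\left(I + 276\right) - 4795\right) = \left(-31586 - 24642\right) - \left(4519 - \frac{2 \sqrt{452215158}}{1031}\right) = -56228 - \left(4519 - \frac{2 \sqrt{452215158}}{1031}\right) = -60747 + \frac{2 \sqrt{452215158}}{1031}$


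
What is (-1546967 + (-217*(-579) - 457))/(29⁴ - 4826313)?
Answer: 1421781/4119032 ≈ 0.34517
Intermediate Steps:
(-1546967 + (-217*(-579) - 457))/(29⁴ - 4826313) = (-1546967 + (125643 - 457))/(707281 - 4826313) = (-1546967 + 125186)/(-4119032) = -1421781*(-1/4119032) = 1421781/4119032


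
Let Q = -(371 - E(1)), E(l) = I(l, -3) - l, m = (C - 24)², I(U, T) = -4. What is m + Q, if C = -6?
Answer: 524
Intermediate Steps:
m = 900 (m = (-6 - 24)² = (-30)² = 900)
E(l) = -4 - l
Q = -376 (Q = -(371 - (-4 - 1*1)) = -(371 - (-4 - 1)) = -(371 - 1*(-5)) = -(371 + 5) = -1*376 = -376)
m + Q = 900 - 376 = 524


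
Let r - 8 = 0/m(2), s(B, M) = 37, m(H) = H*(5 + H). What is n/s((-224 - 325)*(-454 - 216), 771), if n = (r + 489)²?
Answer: 247009/37 ≈ 6675.9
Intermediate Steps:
r = 8 (r = 8 + 0/((2*(5 + 2))) = 8 + 0/((2*7)) = 8 + 0/14 = 8 + 0*(1/14) = 8 + 0 = 8)
n = 247009 (n = (8 + 489)² = 497² = 247009)
n/s((-224 - 325)*(-454 - 216), 771) = 247009/37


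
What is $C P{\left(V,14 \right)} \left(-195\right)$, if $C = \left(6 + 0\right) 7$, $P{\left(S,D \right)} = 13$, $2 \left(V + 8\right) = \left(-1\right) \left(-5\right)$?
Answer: $-106470$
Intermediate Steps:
$V = - \frac{11}{2}$ ($V = -8 + \frac{\left(-1\right) \left(-5\right)}{2} = -8 + \frac{1}{2} \cdot 5 = -8 + \frac{5}{2} = - \frac{11}{2} \approx -5.5$)
$C = 42$ ($C = 6 \cdot 7 = 42$)
$C P{\left(V,14 \right)} \left(-195\right) = 42 \cdot 13 \left(-195\right) = 546 \left(-195\right) = -106470$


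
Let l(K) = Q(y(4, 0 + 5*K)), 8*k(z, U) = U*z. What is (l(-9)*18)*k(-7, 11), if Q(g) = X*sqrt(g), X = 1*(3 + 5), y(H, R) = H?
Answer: -2772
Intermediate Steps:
X = 8 (X = 1*8 = 8)
k(z, U) = U*z/8 (k(z, U) = (U*z)/8 = U*z/8)
Q(g) = 8*sqrt(g)
l(K) = 16 (l(K) = 8*sqrt(4) = 8*2 = 16)
(l(-9)*18)*k(-7, 11) = (16*18)*((1/8)*11*(-7)) = 288*(-77/8) = -2772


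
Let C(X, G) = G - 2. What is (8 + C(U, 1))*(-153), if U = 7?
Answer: -1071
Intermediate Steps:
C(X, G) = -2 + G
(8 + C(U, 1))*(-153) = (8 + (-2 + 1))*(-153) = (8 - 1)*(-153) = 7*(-153) = -1071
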